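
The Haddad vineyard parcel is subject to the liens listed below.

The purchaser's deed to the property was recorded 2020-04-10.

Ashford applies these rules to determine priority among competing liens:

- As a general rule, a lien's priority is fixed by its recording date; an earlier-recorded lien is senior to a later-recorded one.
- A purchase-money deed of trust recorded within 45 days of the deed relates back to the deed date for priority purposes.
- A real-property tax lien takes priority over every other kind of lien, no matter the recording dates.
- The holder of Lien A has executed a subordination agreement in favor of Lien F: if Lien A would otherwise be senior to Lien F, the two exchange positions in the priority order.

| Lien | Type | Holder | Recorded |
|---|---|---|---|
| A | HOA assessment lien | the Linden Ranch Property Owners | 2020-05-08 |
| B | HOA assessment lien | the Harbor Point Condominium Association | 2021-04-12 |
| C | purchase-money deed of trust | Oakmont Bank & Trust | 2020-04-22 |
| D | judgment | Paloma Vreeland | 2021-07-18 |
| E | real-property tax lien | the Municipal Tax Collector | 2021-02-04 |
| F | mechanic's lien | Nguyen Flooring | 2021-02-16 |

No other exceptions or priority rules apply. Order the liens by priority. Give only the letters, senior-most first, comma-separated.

Effective dates after the stated exceptions: C relates back to the deed date 2020-04-10.
E, as a real-property tax lien, has superpriority and ranks first.
Remaining liens by effective date: C (2020-04-10), A (2020-05-08), F (2021-02-16), B (2021-04-12), D (2021-07-18).
A is senior to F before the subordination, so the two trade places.

E, C, F, A, B, D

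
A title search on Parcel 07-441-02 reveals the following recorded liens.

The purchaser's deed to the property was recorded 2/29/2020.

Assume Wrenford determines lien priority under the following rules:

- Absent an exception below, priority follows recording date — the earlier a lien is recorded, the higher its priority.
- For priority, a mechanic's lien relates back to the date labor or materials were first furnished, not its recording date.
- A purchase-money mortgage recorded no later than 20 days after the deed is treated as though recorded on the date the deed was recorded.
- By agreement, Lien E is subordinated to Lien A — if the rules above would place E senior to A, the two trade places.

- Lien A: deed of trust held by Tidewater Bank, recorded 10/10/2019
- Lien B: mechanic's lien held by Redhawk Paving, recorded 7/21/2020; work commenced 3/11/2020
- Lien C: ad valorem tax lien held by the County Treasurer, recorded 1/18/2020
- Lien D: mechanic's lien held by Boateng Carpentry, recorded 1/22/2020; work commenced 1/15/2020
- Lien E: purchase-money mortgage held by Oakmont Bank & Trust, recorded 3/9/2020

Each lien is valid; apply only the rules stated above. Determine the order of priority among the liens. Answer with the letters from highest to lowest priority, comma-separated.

Adjusting effective dates: B's effective date is 3/11/2020, when work began; D's effective date is 1/15/2020, when work began; E was recorded within the 20-day window, so its effective date is the deed date 2/29/2020.
Ordering by effective date: A (10/10/2019), D (1/15/2020), C (1/18/2020), E (2/29/2020), B (3/11/2020).
Since E is not senior to A, the subordination leaves the order unchanged.

A, D, C, E, B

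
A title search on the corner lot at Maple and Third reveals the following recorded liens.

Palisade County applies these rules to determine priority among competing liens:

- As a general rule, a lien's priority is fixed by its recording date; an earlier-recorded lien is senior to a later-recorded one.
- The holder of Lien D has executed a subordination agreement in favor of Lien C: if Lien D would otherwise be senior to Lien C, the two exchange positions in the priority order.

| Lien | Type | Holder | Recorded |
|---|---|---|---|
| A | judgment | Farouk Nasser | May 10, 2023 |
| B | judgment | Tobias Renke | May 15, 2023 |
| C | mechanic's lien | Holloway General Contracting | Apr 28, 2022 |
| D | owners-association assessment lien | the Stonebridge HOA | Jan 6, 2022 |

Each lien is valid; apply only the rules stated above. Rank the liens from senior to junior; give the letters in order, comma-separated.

C, D, A, B

By effective date: D (Jan 6, 2022), C (Apr 28, 2022), A (May 10, 2023), B (May 15, 2023).
The subordination applies — D was senior to C — so D and C swap.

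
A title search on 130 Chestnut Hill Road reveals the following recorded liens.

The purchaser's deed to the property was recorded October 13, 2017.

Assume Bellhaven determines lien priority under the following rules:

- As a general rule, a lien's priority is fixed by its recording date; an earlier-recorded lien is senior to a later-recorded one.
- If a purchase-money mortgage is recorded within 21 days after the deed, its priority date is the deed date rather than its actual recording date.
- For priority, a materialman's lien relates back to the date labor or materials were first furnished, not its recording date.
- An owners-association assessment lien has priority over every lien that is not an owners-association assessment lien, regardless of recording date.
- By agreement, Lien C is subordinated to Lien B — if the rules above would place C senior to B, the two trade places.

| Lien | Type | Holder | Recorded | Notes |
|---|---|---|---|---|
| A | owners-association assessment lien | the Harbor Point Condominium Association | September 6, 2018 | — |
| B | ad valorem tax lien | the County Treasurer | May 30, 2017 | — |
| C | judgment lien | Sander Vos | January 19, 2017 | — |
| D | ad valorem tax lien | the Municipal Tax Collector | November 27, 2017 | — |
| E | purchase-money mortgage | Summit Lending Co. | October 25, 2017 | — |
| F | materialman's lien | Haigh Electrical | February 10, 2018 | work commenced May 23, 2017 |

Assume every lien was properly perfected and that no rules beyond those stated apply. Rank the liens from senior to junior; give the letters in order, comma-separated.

First, effective dates: E relates back to the deed date October 13, 2017; F relates back to May 23, 2017 (work commenced).
As an owners-association assessment lien, A is senior to every other lien.
Remaining liens by effective date: C (January 19, 2017), F (May 23, 2017), B (May 30, 2017), E (October 13, 2017), D (November 27, 2017).
C is senior to B before the subordination, so the two trade places.

A, B, F, C, E, D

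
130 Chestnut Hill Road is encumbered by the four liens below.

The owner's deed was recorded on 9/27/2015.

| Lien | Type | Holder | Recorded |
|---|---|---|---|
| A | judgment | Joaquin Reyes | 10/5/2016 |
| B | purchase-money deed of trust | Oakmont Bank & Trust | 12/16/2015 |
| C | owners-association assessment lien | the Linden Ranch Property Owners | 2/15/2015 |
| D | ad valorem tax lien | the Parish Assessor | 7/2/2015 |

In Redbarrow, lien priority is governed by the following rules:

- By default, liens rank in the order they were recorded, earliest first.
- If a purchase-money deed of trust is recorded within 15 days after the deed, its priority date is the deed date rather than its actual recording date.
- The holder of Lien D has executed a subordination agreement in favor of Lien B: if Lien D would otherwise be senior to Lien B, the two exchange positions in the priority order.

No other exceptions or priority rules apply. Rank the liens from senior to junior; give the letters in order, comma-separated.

First, effective dates: B was recorded 80 days after the deed — beyond 15 days — so no relation-back applies.
Sorted by effective date: C (2/15/2015), D (7/2/2015), B (12/16/2015), A (10/5/2016).
The subordination applies — D was senior to B — so D and B swap.

C, B, D, A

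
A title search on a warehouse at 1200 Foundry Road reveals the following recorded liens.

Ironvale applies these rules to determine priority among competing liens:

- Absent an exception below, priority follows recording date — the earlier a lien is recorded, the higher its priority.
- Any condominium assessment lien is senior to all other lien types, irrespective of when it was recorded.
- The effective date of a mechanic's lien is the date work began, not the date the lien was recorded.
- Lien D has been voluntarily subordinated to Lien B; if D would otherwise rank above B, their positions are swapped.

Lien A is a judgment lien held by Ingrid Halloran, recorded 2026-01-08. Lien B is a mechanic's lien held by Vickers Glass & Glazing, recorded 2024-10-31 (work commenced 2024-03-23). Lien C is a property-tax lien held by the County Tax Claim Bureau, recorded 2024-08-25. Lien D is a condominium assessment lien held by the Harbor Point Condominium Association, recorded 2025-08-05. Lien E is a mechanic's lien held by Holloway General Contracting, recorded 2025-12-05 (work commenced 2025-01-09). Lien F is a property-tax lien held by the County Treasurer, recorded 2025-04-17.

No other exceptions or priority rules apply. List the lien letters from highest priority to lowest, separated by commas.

Effective dates after the stated exceptions: B relates back to 2024-03-23 (work commenced); E's effective date is 2025-01-09, when work began.
D is a condominium assessment lien, so it outranks all other liens regardless of date.
Remaining liens by effective date: B (2024-03-23), C (2024-08-25), E (2025-01-09), F (2025-04-17), A (2026-01-08).
Because D would otherwise rank above B, the subordination swaps them.

B, D, C, E, F, A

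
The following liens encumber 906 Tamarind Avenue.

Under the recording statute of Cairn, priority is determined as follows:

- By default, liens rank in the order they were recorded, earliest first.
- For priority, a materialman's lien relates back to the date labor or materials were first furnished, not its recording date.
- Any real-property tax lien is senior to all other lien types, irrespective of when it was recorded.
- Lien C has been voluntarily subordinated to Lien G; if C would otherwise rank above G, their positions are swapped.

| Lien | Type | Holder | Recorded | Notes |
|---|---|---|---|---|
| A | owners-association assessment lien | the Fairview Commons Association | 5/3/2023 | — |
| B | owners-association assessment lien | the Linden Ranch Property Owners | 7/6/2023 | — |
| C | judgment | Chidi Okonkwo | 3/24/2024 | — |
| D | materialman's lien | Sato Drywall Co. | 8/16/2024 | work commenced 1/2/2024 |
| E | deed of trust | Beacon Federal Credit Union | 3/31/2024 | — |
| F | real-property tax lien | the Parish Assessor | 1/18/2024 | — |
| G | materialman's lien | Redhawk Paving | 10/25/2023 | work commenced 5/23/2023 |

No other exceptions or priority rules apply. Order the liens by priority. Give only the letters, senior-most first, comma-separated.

F, A, G, B, D, C, E

Effective dates after the stated exceptions: D relates back to 1/2/2024 (work commenced); G's effective date is 5/23/2023, when work began.
F, as a real-property tax lien, has superpriority and ranks first.
The other liens, earliest effective date first: A (5/3/2023), G (5/23/2023), B (7/6/2023), D (1/2/2024), C (3/24/2024), E (3/31/2024).
Since C is not senior to G, the subordination leaves the order unchanged.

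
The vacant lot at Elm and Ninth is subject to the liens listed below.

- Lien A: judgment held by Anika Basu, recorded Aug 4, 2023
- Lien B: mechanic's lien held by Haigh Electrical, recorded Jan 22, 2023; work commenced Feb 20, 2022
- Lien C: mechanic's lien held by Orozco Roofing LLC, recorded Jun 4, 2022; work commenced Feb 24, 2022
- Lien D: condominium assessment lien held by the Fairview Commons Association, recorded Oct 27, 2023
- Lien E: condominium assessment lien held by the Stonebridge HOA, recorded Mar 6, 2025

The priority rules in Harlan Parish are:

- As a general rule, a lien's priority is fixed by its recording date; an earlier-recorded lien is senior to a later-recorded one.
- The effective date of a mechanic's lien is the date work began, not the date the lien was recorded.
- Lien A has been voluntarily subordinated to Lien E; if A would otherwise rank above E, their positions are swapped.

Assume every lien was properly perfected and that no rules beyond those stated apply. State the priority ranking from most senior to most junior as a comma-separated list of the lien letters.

First, effective dates: B is treated as recorded Feb 20, 2022, the work-commencement date; C relates back to Feb 24, 2022 (work commenced).
By effective date: B (Feb 20, 2022), C (Feb 24, 2022), A (Aug 4, 2023), D (Oct 27, 2023), E (Mar 6, 2025).
A is senior to E before the subordination, so the two trade places.

B, C, E, D, A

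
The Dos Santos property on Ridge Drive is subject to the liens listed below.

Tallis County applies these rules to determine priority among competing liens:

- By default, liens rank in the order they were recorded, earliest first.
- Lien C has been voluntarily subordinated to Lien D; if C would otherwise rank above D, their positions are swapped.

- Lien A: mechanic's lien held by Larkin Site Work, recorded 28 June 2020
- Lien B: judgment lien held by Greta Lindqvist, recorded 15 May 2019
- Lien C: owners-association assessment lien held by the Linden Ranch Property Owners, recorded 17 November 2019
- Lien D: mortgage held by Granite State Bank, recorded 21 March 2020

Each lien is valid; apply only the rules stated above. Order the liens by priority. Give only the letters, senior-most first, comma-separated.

Sorted by effective date: B (15 May 2019), C (17 November 2019), D (21 March 2020), A (28 June 2020).
Because C would otherwise rank above D, the subordination swaps them.

B, D, C, A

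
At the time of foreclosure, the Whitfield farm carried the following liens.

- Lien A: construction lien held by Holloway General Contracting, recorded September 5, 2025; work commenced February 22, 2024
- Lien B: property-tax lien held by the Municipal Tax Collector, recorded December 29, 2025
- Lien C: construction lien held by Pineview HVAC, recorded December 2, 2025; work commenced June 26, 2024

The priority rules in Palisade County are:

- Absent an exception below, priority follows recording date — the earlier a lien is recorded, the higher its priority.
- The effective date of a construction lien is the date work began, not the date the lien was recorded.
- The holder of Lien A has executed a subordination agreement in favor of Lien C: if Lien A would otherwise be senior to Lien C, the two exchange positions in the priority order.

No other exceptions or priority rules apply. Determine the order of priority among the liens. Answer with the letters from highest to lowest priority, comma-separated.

Effective dates after the stated exceptions: A relates back to February 22, 2024 (work commenced); C relates back to June 26, 2024 (work commenced).
Sorted by effective date: A (February 22, 2024), C (June 26, 2024), B (December 29, 2025).
Because A would otherwise rank above C, the subordination swaps them.

C, A, B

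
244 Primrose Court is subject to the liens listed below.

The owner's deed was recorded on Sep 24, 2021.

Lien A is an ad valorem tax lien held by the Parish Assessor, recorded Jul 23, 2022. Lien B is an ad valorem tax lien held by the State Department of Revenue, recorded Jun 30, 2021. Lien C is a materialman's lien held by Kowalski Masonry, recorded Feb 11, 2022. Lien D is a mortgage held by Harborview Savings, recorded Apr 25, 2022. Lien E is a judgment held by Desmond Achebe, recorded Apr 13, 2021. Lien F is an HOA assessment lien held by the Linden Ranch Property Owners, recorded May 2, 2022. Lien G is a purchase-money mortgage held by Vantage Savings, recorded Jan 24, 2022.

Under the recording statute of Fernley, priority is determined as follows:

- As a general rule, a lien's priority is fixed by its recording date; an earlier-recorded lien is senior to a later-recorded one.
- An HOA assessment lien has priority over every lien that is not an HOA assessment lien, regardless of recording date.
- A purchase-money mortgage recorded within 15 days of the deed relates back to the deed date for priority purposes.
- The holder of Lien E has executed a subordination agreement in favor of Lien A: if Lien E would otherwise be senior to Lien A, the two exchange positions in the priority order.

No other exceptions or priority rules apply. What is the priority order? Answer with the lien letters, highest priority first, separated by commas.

F, A, B, G, C, D, E

Effective dates after the stated exceptions: G missed the 15-day window (122 days after the deed), so its recording date stands.
F is an HOA assessment lien and takes priority over every other lien.
The other liens, earliest effective date first: E (Apr 13, 2021), B (Jun 30, 2021), G (Jan 24, 2022), C (Feb 11, 2022), D (Apr 25, 2022), A (Jul 23, 2022).
The subordination applies — E was senior to A — so E and A swap.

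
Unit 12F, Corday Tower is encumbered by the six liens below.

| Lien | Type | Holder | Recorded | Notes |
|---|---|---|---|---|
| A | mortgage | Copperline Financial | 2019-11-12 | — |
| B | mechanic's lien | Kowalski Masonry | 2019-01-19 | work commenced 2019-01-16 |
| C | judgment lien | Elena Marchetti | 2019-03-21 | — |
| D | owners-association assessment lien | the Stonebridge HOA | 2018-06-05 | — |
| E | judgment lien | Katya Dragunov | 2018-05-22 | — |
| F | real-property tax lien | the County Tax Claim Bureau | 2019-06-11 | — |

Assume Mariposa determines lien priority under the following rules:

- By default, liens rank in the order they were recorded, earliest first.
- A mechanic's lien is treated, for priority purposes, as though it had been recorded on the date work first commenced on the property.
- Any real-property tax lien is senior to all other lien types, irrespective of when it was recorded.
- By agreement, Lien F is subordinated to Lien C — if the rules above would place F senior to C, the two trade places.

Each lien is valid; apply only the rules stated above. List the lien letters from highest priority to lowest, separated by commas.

Adjusting effective dates: B's effective date is 2019-01-16, when work began.
F is a real-property tax lien and takes priority over every other lien.
Among the remaining liens, by effective date: E (2018-05-22), D (2018-06-05), B (2019-01-16), C (2019-03-21), A (2019-11-12).
The subordination applies — F was senior to C — so F and C swap.

C, E, D, B, F, A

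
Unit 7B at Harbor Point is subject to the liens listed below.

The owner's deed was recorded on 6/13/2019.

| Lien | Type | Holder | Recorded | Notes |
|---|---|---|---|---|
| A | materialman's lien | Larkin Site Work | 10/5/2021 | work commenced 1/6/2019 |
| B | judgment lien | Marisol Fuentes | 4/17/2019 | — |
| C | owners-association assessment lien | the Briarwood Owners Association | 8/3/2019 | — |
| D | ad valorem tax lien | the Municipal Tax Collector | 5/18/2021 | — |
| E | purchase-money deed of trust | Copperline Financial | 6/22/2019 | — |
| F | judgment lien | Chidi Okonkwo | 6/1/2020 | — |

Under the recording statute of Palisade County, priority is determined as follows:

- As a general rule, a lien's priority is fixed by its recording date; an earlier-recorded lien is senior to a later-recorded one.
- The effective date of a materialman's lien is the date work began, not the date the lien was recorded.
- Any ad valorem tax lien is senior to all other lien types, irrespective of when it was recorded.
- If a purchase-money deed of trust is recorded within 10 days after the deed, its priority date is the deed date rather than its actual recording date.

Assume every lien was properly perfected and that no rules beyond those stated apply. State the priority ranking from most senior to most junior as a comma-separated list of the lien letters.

D, A, B, E, C, F

First, effective dates: A's effective date is 1/6/2019, when work began; E was recorded within the 10-day window, so its effective date is the deed date 6/13/2019.
As an ad valorem tax lien, D is senior to every other lien.
Among the remaining liens, by effective date: A (1/6/2019), B (4/17/2019), E (6/13/2019), C (8/3/2019), F (6/1/2020).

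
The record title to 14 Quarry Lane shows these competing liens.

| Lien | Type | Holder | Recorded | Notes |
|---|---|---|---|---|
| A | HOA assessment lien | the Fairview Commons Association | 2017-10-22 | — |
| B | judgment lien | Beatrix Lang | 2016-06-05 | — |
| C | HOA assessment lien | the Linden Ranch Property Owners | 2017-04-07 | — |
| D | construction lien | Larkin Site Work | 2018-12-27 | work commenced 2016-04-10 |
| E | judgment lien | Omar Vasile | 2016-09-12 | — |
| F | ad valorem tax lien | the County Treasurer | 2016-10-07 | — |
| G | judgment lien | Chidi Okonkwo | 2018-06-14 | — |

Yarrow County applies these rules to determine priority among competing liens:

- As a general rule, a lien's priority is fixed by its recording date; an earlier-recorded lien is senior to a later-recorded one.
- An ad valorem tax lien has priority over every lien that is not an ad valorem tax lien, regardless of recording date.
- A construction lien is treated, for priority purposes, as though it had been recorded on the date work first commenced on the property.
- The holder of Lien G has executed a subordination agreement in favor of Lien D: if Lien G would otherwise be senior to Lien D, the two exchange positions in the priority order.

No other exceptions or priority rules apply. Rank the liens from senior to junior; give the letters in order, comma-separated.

Effective dates after the stated exceptions: D relates back to 2016-04-10 (work commenced).
As an ad valorem tax lien, F is senior to every other lien.
Ordering the rest by effective date: D (2016-04-10), B (2016-06-05), E (2016-09-12), C (2017-04-07), A (2017-10-22), G (2018-06-14).
G is already junior to D, so the subordination agreement changes nothing.

F, D, B, E, C, A, G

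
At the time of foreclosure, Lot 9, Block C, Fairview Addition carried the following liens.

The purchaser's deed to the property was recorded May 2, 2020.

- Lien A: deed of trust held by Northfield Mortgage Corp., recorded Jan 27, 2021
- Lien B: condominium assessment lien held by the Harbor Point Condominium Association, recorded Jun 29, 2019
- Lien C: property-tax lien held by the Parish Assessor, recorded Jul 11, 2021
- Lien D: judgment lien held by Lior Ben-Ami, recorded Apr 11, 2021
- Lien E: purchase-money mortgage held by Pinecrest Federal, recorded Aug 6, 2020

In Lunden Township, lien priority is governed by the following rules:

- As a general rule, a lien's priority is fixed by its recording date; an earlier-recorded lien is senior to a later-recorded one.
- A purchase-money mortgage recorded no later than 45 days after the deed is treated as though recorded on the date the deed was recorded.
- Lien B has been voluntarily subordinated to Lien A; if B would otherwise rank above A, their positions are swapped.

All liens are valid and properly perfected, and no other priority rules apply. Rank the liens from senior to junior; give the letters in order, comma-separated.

Effective dates after the stated exceptions: E missed the 45-day window (96 days after the deed), so its recording date stands.
By effective date, earliest first: B (Jun 29, 2019), E (Aug 6, 2020), A (Jan 27, 2021), D (Apr 11, 2021), C (Jul 11, 2021).
B would otherwise be senior to A, so under the subordination agreement B and A exchange positions.

A, E, B, D, C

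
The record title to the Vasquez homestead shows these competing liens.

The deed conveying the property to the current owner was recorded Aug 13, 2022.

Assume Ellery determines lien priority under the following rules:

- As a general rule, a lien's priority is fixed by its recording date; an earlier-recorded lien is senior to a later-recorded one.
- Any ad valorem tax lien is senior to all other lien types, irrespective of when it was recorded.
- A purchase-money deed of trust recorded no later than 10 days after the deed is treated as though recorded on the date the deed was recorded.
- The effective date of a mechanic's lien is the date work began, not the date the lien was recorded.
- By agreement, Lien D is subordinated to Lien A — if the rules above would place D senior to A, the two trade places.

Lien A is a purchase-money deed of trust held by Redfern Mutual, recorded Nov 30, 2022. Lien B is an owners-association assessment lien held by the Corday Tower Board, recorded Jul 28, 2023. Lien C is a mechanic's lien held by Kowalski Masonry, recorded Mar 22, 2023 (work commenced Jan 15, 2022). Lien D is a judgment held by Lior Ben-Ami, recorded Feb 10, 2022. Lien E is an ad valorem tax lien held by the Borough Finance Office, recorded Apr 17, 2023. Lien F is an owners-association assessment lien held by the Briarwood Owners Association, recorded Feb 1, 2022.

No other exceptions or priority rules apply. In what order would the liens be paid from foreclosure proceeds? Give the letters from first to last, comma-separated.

First, effective dates: A was recorded 109 days after the deed — beyond 10 days — so no relation-back applies; C relates back to Jan 15, 2022 (work commenced).
As an ad valorem tax lien, E is senior to every other lien.
Among the remaining liens, by effective date: C (Jan 15, 2022), F (Feb 1, 2022), D (Feb 10, 2022), A (Nov 30, 2022), B (Jul 28, 2023).
D is senior to A before the subordination, so the two trade places.

E, C, F, A, D, B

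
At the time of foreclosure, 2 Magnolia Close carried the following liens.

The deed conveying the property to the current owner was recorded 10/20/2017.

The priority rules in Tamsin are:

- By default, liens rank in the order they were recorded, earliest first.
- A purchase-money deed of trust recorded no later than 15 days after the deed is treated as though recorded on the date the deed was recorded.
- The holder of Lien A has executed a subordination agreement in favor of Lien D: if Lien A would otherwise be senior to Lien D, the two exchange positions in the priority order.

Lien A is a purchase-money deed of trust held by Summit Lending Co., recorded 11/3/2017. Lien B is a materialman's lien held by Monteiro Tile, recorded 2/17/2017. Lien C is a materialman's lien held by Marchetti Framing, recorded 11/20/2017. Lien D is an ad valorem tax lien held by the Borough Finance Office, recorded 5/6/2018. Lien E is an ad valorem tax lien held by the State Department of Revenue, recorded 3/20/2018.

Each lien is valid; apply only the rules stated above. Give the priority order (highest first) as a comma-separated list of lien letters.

Adjusting effective dates: A was recorded within the 15-day window, so its effective date is the deed date 10/20/2017.
Ordering by effective date: B (2/17/2017), A (10/20/2017), C (11/20/2017), E (3/20/2018), D (5/6/2018).
A is senior to D before the subordination, so the two trade places.

B, D, C, E, A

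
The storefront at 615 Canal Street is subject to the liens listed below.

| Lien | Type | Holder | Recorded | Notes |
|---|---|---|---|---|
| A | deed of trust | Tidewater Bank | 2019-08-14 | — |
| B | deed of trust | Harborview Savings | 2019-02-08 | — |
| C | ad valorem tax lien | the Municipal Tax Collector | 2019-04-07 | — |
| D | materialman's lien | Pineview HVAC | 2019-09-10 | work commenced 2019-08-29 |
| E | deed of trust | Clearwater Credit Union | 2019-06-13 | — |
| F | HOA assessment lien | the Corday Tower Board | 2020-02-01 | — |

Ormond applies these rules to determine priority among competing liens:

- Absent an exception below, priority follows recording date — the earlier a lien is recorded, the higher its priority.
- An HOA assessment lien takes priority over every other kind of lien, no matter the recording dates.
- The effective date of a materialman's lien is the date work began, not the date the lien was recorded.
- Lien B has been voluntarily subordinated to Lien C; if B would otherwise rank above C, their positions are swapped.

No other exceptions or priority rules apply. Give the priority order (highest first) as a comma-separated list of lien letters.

Adjusting effective dates: D's effective date is 2019-08-29, when work began.
As an HOA assessment lien, F is senior to every other lien.
Ordering the rest by effective date: B (2019-02-08), C (2019-04-07), E (2019-06-13), A (2019-08-14), D (2019-08-29).
Because B would otherwise rank above C, the subordination swaps them.

F, C, B, E, A, D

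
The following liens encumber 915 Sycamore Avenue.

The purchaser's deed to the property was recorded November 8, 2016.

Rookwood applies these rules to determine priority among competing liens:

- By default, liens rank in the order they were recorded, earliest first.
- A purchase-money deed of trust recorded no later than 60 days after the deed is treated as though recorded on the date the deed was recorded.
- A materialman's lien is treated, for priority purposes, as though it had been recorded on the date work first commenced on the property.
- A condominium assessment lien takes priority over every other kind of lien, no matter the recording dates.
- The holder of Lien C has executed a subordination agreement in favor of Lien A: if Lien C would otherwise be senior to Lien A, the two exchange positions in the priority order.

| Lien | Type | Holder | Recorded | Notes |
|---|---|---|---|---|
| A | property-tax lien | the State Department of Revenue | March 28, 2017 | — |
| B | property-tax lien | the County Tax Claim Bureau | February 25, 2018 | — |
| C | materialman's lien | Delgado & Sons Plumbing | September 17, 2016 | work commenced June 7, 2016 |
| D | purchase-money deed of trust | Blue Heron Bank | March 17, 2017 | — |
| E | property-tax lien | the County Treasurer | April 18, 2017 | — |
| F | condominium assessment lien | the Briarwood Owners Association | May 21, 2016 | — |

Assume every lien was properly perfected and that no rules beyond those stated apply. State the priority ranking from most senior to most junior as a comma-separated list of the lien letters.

F, A, D, C, E, B

Effective dates after the stated exceptions: C relates back to June 7, 2016 (work commenced); D was recorded 129 days after the deed — beyond 60 days — so no relation-back applies.
F is a condominium assessment lien and takes priority over every other lien.
The other liens, earliest effective date first: C (June 7, 2016), D (March 17, 2017), A (March 28, 2017), E (April 18, 2017), B (February 25, 2018).
C is senior to A before the subordination, so the two trade places.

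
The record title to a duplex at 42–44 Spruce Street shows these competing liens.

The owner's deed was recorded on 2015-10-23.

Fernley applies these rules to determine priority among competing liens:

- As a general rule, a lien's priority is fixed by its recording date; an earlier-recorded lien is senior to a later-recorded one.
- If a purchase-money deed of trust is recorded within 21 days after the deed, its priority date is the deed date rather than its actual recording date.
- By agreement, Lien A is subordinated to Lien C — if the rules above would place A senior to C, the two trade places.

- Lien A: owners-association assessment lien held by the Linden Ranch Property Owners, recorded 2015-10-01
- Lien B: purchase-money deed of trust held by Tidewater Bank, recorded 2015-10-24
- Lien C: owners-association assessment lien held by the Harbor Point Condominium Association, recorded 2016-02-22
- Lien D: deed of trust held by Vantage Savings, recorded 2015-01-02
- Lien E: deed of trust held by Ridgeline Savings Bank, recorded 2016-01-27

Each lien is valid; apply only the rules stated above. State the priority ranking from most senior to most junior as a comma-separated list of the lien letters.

Adjusting effective dates: B was recorded within the 21-day window, so its effective date is the deed date 2015-10-23.
By effective date: D (2015-01-02), A (2015-10-01), B (2015-10-23), E (2016-01-27), C (2016-02-22).
Because A would otherwise rank above C, the subordination swaps them.

D, C, B, E, A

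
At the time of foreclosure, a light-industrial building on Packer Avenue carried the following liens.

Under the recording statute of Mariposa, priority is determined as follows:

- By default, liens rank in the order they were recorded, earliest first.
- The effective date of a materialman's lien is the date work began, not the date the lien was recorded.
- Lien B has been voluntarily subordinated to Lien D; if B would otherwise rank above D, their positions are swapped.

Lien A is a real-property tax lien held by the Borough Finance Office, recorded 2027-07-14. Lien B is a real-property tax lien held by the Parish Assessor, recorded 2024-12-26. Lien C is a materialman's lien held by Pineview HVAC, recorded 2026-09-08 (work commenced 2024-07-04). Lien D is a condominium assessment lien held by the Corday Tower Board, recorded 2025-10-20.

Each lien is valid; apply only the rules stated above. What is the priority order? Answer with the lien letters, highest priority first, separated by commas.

C, D, B, A

Effective dates after the stated exceptions: C is treated as recorded 2024-07-04, the work-commencement date.
Ordering by effective date: C (2024-07-04), B (2024-12-26), D (2025-10-20), A (2027-07-14).
B would otherwise be senior to D, so under the subordination agreement B and D exchange positions.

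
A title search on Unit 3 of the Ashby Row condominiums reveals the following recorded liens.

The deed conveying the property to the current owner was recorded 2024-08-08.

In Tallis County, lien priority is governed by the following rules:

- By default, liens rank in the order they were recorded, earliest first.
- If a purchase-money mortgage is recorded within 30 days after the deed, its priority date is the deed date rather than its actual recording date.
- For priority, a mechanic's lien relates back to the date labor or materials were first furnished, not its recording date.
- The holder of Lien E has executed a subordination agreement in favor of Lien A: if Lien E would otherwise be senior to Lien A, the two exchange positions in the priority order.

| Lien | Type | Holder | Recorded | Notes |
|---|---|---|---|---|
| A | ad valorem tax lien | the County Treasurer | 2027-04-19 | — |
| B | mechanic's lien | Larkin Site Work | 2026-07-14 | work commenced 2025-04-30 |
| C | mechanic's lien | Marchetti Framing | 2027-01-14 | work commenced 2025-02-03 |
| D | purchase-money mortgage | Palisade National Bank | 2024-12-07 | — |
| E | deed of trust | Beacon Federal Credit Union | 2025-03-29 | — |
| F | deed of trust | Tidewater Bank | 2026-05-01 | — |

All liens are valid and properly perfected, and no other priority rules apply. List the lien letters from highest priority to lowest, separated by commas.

Effective dates after the stated exceptions: B's effective date is 2025-04-30, when work began; C is treated as recorded 2025-02-03, the work-commencement date; D was recorded 121 days after the deed — beyond 30 days — so no relation-back applies.
Sorted by effective date: D (2024-12-07), C (2025-02-03), E (2025-03-29), B (2025-04-30), F (2026-05-01), A (2027-04-19).
Because E would otherwise rank above A, the subordination swaps them.

D, C, A, B, F, E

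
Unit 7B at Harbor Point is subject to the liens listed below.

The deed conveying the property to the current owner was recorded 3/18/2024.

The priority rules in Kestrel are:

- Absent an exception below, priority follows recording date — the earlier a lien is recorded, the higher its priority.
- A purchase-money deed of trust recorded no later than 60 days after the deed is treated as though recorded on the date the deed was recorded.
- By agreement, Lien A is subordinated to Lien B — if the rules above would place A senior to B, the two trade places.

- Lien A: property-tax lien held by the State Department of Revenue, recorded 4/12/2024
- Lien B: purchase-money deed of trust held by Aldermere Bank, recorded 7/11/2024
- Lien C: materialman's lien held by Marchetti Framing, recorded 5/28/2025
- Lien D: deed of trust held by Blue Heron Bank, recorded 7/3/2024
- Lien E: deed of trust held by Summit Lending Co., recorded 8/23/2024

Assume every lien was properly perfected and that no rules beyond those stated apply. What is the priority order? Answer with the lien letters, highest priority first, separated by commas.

B, D, A, E, C

Effective dates: B was recorded 115 days after the deed — beyond 60 days — so no relation-back applies.
Sorted by effective date: A (4/12/2024), D (7/3/2024), B (7/11/2024), E (8/23/2024), C (5/28/2025).
A is senior to B before the subordination, so the two trade places.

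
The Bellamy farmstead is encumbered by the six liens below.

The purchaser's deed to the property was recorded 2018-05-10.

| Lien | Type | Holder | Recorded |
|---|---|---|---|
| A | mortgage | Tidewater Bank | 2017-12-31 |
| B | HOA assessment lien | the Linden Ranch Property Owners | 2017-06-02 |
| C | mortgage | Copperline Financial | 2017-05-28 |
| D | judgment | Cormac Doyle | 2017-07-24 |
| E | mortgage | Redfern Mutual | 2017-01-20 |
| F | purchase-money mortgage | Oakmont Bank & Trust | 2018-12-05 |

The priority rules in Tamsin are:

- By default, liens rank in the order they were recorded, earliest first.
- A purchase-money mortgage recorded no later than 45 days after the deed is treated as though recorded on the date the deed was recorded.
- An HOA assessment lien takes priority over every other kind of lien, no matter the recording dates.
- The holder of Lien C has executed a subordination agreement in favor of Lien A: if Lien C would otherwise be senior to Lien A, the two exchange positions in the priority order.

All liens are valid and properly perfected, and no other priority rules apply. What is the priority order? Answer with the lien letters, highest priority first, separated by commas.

Effective dates: F was recorded 209 days after the deed — beyond 45 days — so no relation-back applies.
B, as an HOA assessment lien, has superpriority and ranks first.
Among the remaining liens, by effective date: E (2017-01-20), C (2017-05-28), D (2017-07-24), A (2017-12-31), F (2018-12-05).
C would otherwise be senior to A, so under the subordination agreement C and A exchange positions.

B, E, A, D, C, F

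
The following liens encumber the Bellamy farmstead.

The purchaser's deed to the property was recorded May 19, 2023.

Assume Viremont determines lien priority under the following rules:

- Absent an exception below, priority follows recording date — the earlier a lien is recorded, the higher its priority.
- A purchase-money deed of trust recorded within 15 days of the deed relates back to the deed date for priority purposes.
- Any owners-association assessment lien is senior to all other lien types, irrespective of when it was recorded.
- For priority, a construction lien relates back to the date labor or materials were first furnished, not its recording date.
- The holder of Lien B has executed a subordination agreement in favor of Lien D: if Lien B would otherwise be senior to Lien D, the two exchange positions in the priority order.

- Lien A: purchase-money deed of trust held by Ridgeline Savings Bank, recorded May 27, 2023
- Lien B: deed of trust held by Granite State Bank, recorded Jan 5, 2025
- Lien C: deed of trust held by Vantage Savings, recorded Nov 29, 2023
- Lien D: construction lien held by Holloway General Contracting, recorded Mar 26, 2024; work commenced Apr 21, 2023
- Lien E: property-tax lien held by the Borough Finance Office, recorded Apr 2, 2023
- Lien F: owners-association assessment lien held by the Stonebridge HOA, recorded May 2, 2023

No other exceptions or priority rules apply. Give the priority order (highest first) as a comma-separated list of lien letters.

Adjusting effective dates: A relates back to the deed date May 19, 2023; D relates back to Apr 21, 2023 (work commenced).
F, as an owners-association assessment lien, has superpriority and ranks first.
Remaining liens by effective date: E (Apr 2, 2023), D (Apr 21, 2023), A (May 19, 2023), C (Nov 29, 2023), B (Jan 5, 2025).
B already ranks below D; the subordination has no effect.

F, E, D, A, C, B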